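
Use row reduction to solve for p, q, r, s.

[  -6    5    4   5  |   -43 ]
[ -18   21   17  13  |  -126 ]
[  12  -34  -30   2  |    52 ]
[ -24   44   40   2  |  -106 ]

(2, -2, 1, -5)

Forward elimination on [A|b]:
R2 <- R2 - (3)*R1:  [  0   6   5  -2   3 ]
R3 <- R3 - (-2)*R1:  [   0  -24  -22   12  -34 ]
R4 <- R4 - (4)*R1:  [   0   24   24  -18   66 ]
R3 <- R3 - (-4)*R2:  [   0    0   -2    4  -22 ]
R4 <- R4 - (4)*R2:  [   0    0    4  -10   54 ]
R4 <- R4 - (-2)*R3:  [  0   0   0  -2  10 ]
Row echelon form:
[ -6  5   4   5  |  -43 ]
[  0  6   5  -2  |    3 ]
[  0  0  -2   4  |  -22 ]
[  0  0   0  -2  |   10 ]
Back-substitution:
s = (10) / -2 = -5
r = (-22 - (4)*(-5)) / -2 = 1
q = (3 - (5)*(1) - (-2)*(-5)) / 6 = -2
p = (-43 - (5)*(-2) - (4)*(1) - (5)*(-5)) / -6 = 2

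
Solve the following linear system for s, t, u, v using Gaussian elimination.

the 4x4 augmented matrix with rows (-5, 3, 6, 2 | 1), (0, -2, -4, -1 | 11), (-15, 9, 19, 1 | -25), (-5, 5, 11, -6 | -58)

(-3, -2, -3, 5)

Forward elimination on [A|b]:
R3 <- R3 - (3)*R1:  [   0    0    1   -5  -28 ]
R4 <- R4 - (1)*R1:  [   0    2    5   -8  -59 ]
R4 <- R4 - (-1)*R2:  [   0    0    1   -9  -48 ]
R4 <- R4 - (1)*R3:  [   0    0    0   -4  -20 ]
Row echelon form:
[ -5   3   6   2  |    1 ]
[  0  -2  -4  -1  |   11 ]
[  0   0   1  -5  |  -28 ]
[  0   0   0  -4  |  -20 ]
Back-substitution:
v = (-20) / -4 = 5
u = (-28 - (-5)*(5)) / 1 = -3
t = (11 - (-4)*(-3) - (-1)*(5)) / -2 = -2
s = (1 - (3)*(-2) - (6)*(-3) - (2)*(5)) / -5 = -3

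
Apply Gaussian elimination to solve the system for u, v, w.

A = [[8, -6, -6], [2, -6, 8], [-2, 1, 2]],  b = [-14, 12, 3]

Forward elimination on [A|b]:
R2 <- R2 - (1/4)*R1:  [    0  -9/2  19/2  31/2 ]
R3 <- R3 - (-1/4)*R1:  [    0  -1/2   1/2  -1/2 ]
R3 <- R3 - (1/9)*R2:  [     0      0   -5/9  -20/9 ]
Row echelon form:
[ 8    -6    -6  |    -14 ]
[ 0  -9/2  19/2  |   31/2 ]
[ 0     0  -5/9  |  -20/9 ]
Back-substitution:
w = (-20/9) / (-5/9) = 4
v = (31/2 - (19/2)*(4)) / (-9/2) = 5
u = (-14 - (-6)*(5) - (-6)*(4)) / 8 = 5

(5, 5, 4)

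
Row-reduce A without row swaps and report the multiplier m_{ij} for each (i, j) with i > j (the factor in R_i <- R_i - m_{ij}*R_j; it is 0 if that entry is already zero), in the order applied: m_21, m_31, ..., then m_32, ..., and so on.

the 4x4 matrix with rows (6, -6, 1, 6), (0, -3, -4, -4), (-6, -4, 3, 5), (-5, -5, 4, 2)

Forward elimination:
R2: entry in column 1 is already 0 -> m_{21} = 0 (no row operation needed)
R3 <- R3 - (-1)*R1:  [   0  -10    4   11 ]
R4 <- R4 - (-5/6)*R1:  [    0   -10  29/6     7 ]
R3 <- R3 - (10/3)*R2:  [    0     0  52/3  73/3 ]
R4 <- R4 - (10/3)*R2:  [     0      0  109/6   61/3 ]
R4 <- R4 - (109/104)*R3:  [         0          0          0  -1613/312 ]
Multipliers (in order of application): m_{21} = 0, m_{31} = -1, m_{41} = -5/6, m_{32} = 10/3, m_{42} = 10/3, m_{43} = 109/104

multipliers: 0, -1, -5/6, 10/3, 10/3, 109/104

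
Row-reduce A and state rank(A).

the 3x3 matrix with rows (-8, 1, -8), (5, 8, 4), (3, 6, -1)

Row reduction:
R2 <- R2 - (-5/8)*R1:  [    0  69/8    -1 ]
R3 <- R3 - (-3/8)*R1:  [    0  51/8    -4 ]
R3 <- R3 - (17/23)*R2:  [      0       0  -75/23 ]
Row echelon form:
[ -8     1      -8 ]
[  0  69/8      -1 ]
[  0     0  -75/23 ]
Nonzero rows / pivot columns: 3

rank(A) = 3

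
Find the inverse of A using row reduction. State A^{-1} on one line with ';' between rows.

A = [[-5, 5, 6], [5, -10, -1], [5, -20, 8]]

inverse = [4 32/5 -11/5; 9/5 14/5 -1; 2 3 -1]

Gauss-Jordan on [A | I]:
R1 <- (1/-5)*R1:  [    1    -1  -6/5  |  -1/5     0     0 ]
R2 <- R2 - (5)*R1:  [  0  -5   5  |   1   1   0 ]
R3 <- R3 - (5)*R1:  [   0  -15   14  |    1    0    1 ]
R2 <- (1/-5)*R2:  [    0     1    -1  |  -1/5  -1/5     0 ]
R1 <- R1 - (-1)*R2:  [     1      0  -11/5  |   -2/5   -1/5      0 ]
R3 <- R3 - (-15)*R2:  [  0   0  -1  |  -2  -3   1 ]
R3 <- (1/-1)*R3:  [  0   0   1  |   2   3  -1 ]
R1 <- R1 - (-11/5)*R3:  [     1      0      0  |      4   32/5  -11/5 ]
R2 <- R2 - (-1)*R3:  [    0     1     0  |   9/5  14/5    -1 ]
Right block of [I | A^{-1}] is the inverse:
[   4  32/5  -11/5 ]
[ 9/5  14/5     -1 ]
[   2     3     -1 ]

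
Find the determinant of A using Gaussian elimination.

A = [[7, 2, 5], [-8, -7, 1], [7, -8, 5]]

Forward elimination:
R2 <- R2 - (-8/7)*R1:  [     0  -33/7   47/7 ]
R3 <- R3 - (1)*R1:  [   0  -10    0 ]
R3 <- R3 - (70/33)*R2:  [       0        0  -470/33 ]
Upper-triangular form:
[ 7      2        5 ]
[ 0  -33/7     47/7 ]
[ 0      0  -470/33 ]
det(A) = (-1)^0 * (7) * (-33/7) * (-470/33) = 470  (0 row swaps -> sign +1)

det(A) = 470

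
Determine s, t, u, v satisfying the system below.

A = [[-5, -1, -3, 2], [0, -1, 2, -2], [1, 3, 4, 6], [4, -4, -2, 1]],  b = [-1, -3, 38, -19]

(-1, 3, 3, 3)

Forward elimination on [A|b]:
R3 <- R3 - (-1/5)*R1:  [     0   14/5   17/5   32/5  189/5 ]
R4 <- R4 - (-4/5)*R1:  [     0  -24/5  -22/5   13/5  -99/5 ]
R3 <- R3 - (-14/5)*R2:  [     0      0      9    4/5  147/5 ]
R4 <- R4 - (24/5)*R2:  [     0      0    -14   61/5  -27/5 ]
R4 <- R4 - (-14/9)*R3:  [     0      0      0  121/9  121/3 ]
Row echelon form:
[ -5  -1  -3      2  |     -1 ]
[  0  -1   2     -2  |     -3 ]
[  0   0   9    4/5  |  147/5 ]
[  0   0   0  121/9  |  121/3 ]
Back-substitution:
v = (121/3) / (121/9) = 3
u = (147/5 - (4/5)*(3)) / 9 = 3
t = (-3 - (2)*(3) - (-2)*(3)) / -1 = 3
s = (-1 - (-1)*(3) - (-3)*(3) - (2)*(3)) / -5 = -1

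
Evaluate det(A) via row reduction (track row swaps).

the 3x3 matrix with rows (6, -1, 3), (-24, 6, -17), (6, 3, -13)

det(A) = -72

Forward elimination:
R2 <- R2 - (-4)*R1:  [  0   2  -5 ]
R3 <- R3 - (1)*R1:  [   0    4  -16 ]
R3 <- R3 - (2)*R2:  [  0   0  -6 ]
Upper-triangular form:
[ 6  -1   3 ]
[ 0   2  -5 ]
[ 0   0  -6 ]
det(A) = (-1)^0 * (6) * (2) * (-6) = -72  (0 row swaps -> sign +1)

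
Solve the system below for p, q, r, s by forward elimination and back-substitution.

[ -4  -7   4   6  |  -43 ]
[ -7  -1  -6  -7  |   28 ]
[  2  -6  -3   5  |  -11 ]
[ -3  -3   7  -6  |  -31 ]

(0, 3, -4, -1)

Forward elimination on [A|b]:
R2 <- R2 - (7/4)*R1:  [     0   45/4    -13  -35/2  413/4 ]
R3 <- R3 - (-1/2)*R1:  [     0  -19/2     -1      8  -65/2 ]
R4 <- R4 - (3/4)*R1:  [     0    9/4      4  -21/2    5/4 ]
R3 <- R3 - (-38/45)*R2:  [       0        0  -539/45    -61/9  2461/45 ]
R4 <- R4 - (1/5)*R2:  [     0      0   33/5     -7  -97/5 ]
R4 <- R4 - (-27/49)*R3:  [       0        0        0  -526/49   526/49 ]
Row echelon form:
[ -4    -7        4        6  |      -43 ]
[  0  45/4      -13    -35/2  |    413/4 ]
[  0     0  -539/45    -61/9  |  2461/45 ]
[  0     0        0  -526/49  |   526/49 ]
Back-substitution:
s = (526/49) / (-526/49) = -1
r = (2461/45 - (-61/9)*(-1)) / (-539/45) = -4
q = (413/4 - (-13)*(-4) - (-35/2)*(-1)) / (45/4) = 3
p = (-43 - (-7)*(3) - (4)*(-4) - (6)*(-1)) / -4 = 0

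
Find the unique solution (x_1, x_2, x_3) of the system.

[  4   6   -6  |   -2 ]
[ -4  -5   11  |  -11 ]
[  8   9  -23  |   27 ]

(1, -3, -2)

Forward elimination on [A|b]:
R2 <- R2 - (-1)*R1:  [   0    1    5  -13 ]
R3 <- R3 - (2)*R1:  [   0   -3  -11   31 ]
R3 <- R3 - (-3)*R2:  [  0   0   4  -8 ]
Row echelon form:
[ 4  6  -6  |   -2 ]
[ 0  1   5  |  -13 ]
[ 0  0   4  |   -8 ]
Back-substitution:
x_3 = (-8) / 4 = -2
x_2 = (-13 - (5)*(-2)) / 1 = -3
x_1 = (-2 - (6)*(-3) - (-6)*(-2)) / 4 = 1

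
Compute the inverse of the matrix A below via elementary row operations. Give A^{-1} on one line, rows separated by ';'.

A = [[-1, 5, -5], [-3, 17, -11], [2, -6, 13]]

inverse = [31/2 -7/2 3; 17/10 -3/10 2/5; -8/5 2/5 -1/5]

Gauss-Jordan on [A | I]:
R1 <- (1/-1)*R1:  [  1  -5   5  |  -1   0   0 ]
R2 <- R2 - (-3)*R1:  [  0   2   4  |  -3   1   0 ]
R3 <- R3 - (2)*R1:  [ 0  4  3  |  2  0  1 ]
R2 <- (1/2)*R2:  [    0     1     2  |  -3/2   1/2     0 ]
R1 <- R1 - (-5)*R2:  [     1      0     15  |  -17/2    5/2      0 ]
R3 <- R3 - (4)*R2:  [  0   0  -5  |   8  -2   1 ]
R3 <- (1/-5)*R3:  [    0     0     1  |  -8/5   2/5  -1/5 ]
R1 <- R1 - (15)*R3:  [    1     0     0  |  31/2  -7/2     3 ]
R2 <- R2 - (2)*R3:  [     0      1      0  |  17/10  -3/10    2/5 ]
Right block of [I | A^{-1}] is the inverse:
[  31/2   -7/2     3 ]
[ 17/10  -3/10   2/5 ]
[  -8/5    2/5  -1/5 ]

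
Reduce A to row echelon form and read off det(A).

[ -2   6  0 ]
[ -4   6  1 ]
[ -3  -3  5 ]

det(A) = 36

Forward elimination:
R2 <- R2 - (2)*R1:  [  0  -6   1 ]
R3 <- R3 - (3/2)*R1:  [   0  -12    5 ]
R3 <- R3 - (2)*R2:  [ 0  0  3 ]
Upper-triangular form:
[ -2   6  0 ]
[  0  -6  1 ]
[  0   0  3 ]
det(A) = (-1)^0 * (-2) * (-6) * (3) = 36  (0 row swaps -> sign +1)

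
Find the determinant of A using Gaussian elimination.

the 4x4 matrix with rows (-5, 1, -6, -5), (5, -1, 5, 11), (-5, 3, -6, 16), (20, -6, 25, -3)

det(A) = -40

Forward elimination:
R2 <- R2 - (-1)*R1:  [  0   0  -1   6 ]
R3 <- R3 - (1)*R1:  [  0   2   0  21 ]
R4 <- R4 - (-4)*R1:  [   0   -2    1  -23 ]
R2 <-> R3   (pivot in column 2 was zero)
[ -5   1  -6   -5 ]
[  0   2   0   21 ]
[  0   0  -1    6 ]
[  0  -2   1  -23 ]
R4 <- R4 - (-1)*R2:  [  0   0   1  -2 ]
R4 <- R4 - (-1)*R3:  [ 0  0  0  4 ]
Upper-triangular form:
[ -5  1  -6  -5 ]
[  0  2   0  21 ]
[  0  0  -1   6 ]
[  0  0   0   4 ]
det(A) = (-1)^1 * (-5) * (2) * (-1) * (4) = -40  (1 row swap -> sign -1)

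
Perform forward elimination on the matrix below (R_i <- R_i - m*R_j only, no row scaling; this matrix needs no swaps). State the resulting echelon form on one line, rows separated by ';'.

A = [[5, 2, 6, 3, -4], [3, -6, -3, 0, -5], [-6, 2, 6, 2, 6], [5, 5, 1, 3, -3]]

REF = [5 2 6 3 -4; 0 -36/5 -33/5 -9/5 -13/5; 0 0 55/6 9/2 -7/18; 0 0 0 168/55 -68/165]

Forward elimination:
R2 <- R2 - (3/5)*R1:  [     0  -36/5  -33/5   -9/5  -13/5 ]
R3 <- R3 - (-6/5)*R1:  [    0  22/5  66/5  28/5   6/5 ]
R4 <- R4 - (1)*R1:  [  0   3  -5   0   1 ]
R3 <- R3 - (-11/18)*R2:  [     0      0   55/6    9/2  -7/18 ]
R4 <- R4 - (-5/12)*R2:  [     0      0  -31/4   -3/4  -1/12 ]
R4 <- R4 - (-93/110)*R3:  [       0        0        0   168/55  -68/165 ]
Row echelon form:
[ 5      2      6       3       -4 ]
[ 0  -36/5  -33/5    -9/5    -13/5 ]
[ 0      0   55/6     9/2    -7/18 ]
[ 0      0      0  168/55  -68/165 ]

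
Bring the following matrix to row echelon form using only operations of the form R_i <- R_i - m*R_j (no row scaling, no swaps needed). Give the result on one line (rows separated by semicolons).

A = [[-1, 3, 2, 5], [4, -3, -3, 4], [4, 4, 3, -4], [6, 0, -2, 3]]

Forward elimination:
R2 <- R2 - (-4)*R1:  [  0   9   5  24 ]
R3 <- R3 - (-4)*R1:  [  0  16  11  16 ]
R4 <- R4 - (-6)*R1:  [  0  18  10  33 ]
R3 <- R3 - (16/9)*R2:  [     0      0   19/9  -80/3 ]
R4 <- R4 - (2)*R2:  [   0    0    0  -15 ]
Row echelon form:
[ -1  3     2      5 ]
[  0  9     5     24 ]
[  0  0  19/9  -80/3 ]
[  0  0     0    -15 ]

REF = [-1 3 2 5; 0 9 5 24; 0 0 19/9 -80/3; 0 0 0 -15]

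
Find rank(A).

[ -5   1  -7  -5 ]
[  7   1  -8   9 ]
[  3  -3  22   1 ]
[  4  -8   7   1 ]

Row reduction:
R2 <- R2 - (-7/5)*R1:  [     0   12/5  -89/5      2 ]
R3 <- R3 - (-3/5)*R1:  [     0  -12/5   89/5     -2 ]
R4 <- R4 - (-4/5)*R1:  [     0  -36/5    7/5     -3 ]
R3 <- R3 - (-1)*R2:  [ 0  0  0  0 ]
R4 <- R4 - (-3)*R2:  [   0    0  -52    3 ]
R3 <-> R4   (pivot in column 3 was zero)
[ -5     1     -7  -5 ]
[  0  12/5  -89/5   2 ]
[  0     0    -52   3 ]
[  0     0      0   0 ]
Row echelon form:
[ -5     1     -7  -5 ]
[  0  12/5  -89/5   2 ]
[  0     0    -52   3 ]
[  0     0      0   0 ]
Nonzero rows / pivot columns: 3

rank(A) = 3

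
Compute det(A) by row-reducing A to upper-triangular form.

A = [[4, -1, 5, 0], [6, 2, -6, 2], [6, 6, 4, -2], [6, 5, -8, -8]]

det(A) = -3328

Forward elimination:
R2 <- R2 - (3/2)*R1:  [     0    7/2  -27/2      2 ]
R3 <- R3 - (3/2)*R1:  [    0  15/2  -7/2    -2 ]
R4 <- R4 - (3/2)*R1:  [     0   13/2  -31/2     -8 ]
R3 <- R3 - (15/7)*R2:  [     0      0  178/7  -44/7 ]
R4 <- R4 - (13/7)*R2:  [     0      0   67/7  -82/7 ]
R4 <- R4 - (67/178)*R3:  [       0        0        0  -832/89 ]
Upper-triangular form:
[ 4   -1      5        0 ]
[ 0  7/2  -27/2        2 ]
[ 0    0  178/7    -44/7 ]
[ 0    0      0  -832/89 ]
det(A) = (-1)^0 * (4) * (7/2) * (178/7) * (-832/89) = -3328  (0 row swaps -> sign +1)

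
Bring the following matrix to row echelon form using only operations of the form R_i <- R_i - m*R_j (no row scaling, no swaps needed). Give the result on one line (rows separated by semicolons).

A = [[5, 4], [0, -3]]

Forward elimination:
Row echelon form:
[ 5   4 ]
[ 0  -3 ]

REF = [5 4; 0 -3]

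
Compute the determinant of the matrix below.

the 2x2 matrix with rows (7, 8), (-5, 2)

det(A) = 54

Forward elimination:
R2 <- R2 - (-5/7)*R1:  [    0  54/7 ]
Upper-triangular form:
[ 7     8 ]
[ 0  54/7 ]
det(A) = (-1)^0 * (7) * (54/7) = 54  (0 row swaps -> sign +1)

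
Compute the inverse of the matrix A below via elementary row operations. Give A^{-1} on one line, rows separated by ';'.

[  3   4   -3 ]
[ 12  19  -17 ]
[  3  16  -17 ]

inverse = [-17/18 10/27 -11/54; 17/6 -7/9 5/18; 5/2 -2/3 1/6]

Gauss-Jordan on [A | I]:
R1 <- (1/3)*R1:  [   1  4/3   -1  |  1/3    0    0 ]
R2 <- R2 - (12)*R1:  [  0   3  -5  |  -4   1   0 ]
R3 <- R3 - (3)*R1:  [   0   12  -14  |   -1    0    1 ]
R2 <- (1/3)*R2:  [    0     1  -5/3  |  -4/3   1/3     0 ]
R1 <- R1 - (4/3)*R2:  [    1     0  11/9  |  19/9  -4/9     0 ]
R3 <- R3 - (12)*R2:  [  0   0   6  |  15  -4   1 ]
R3 <- (1/6)*R3:  [    0     0     1  |   5/2  -2/3   1/6 ]
R1 <- R1 - (11/9)*R3:  [      1       0       0  |  -17/18   10/27  -11/54 ]
R2 <- R2 - (-5/3)*R3:  [    0     1     0  |  17/6  -7/9  5/18 ]
Right block of [I | A^{-1}] is the inverse:
[ -17/18  10/27  -11/54 ]
[   17/6   -7/9    5/18 ]
[    5/2   -2/3     1/6 ]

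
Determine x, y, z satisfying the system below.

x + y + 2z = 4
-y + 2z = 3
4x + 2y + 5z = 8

(-1, 1, 2)

Forward elimination on [A|b]:
R3 <- R3 - (4)*R1:  [  0  -2  -3  -8 ]
R3 <- R3 - (2)*R2:  [   0    0   -7  -14 ]
Row echelon form:
[ 1   1   2  |    4 ]
[ 0  -1   2  |    3 ]
[ 0   0  -7  |  -14 ]
Back-substitution:
z = (-14) / -7 = 2
y = (3 - (2)*(2)) / -1 = 1
x = (4 - (1)*(1) - (2)*(2)) / 1 = -1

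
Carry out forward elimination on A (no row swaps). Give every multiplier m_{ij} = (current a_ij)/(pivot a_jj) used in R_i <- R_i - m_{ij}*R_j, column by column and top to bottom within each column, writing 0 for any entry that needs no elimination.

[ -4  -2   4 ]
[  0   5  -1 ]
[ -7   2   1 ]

Forward elimination:
R2: entry in column 1 is already 0 -> m_{21} = 0 (no row operation needed)
R3 <- R3 - (7/4)*R1:  [    0  11/2    -6 ]
R3 <- R3 - (11/10)*R2:  [      0       0  -49/10 ]
Multipliers (in order of application): m_{21} = 0, m_{31} = 7/4, m_{32} = 11/10

multipliers: 0, 7/4, 11/10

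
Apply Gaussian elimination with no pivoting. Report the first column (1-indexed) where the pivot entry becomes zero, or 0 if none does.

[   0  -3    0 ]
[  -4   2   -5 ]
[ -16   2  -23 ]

first zero-pivot column = 1

Naive forward elimination:
Pivot entry (1,1) is zero but row 2 has -4 in column 1 -> naive elimination stops; a row interchange (e.g. R1 <-> R2) would be required here.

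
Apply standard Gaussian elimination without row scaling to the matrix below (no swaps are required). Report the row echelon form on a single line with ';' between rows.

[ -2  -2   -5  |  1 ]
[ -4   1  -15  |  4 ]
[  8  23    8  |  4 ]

Forward elimination:
R2 <- R2 - (2)*R1:  [  0   5  -5   2 ]
R3 <- R3 - (-4)*R1:  [   0   15  -12    8 ]
R3 <- R3 - (3)*R2:  [ 0  0  3  2 ]
Row echelon form:
[ -2  -2  -5  |  1 ]
[  0   5  -5  |  2 ]
[  0   0   3  |  2 ]

REF = [-2 -2 -5 1; 0 5 -5 2; 0 0 3 2]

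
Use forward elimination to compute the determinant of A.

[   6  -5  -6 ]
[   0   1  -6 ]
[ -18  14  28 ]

Forward elimination:
R3 <- R3 - (-3)*R1:  [  0  -1  10 ]
R3 <- R3 - (-1)*R2:  [ 0  0  4 ]
Upper-triangular form:
[ 6  -5  -6 ]
[ 0   1  -6 ]
[ 0   0   4 ]
det(A) = (-1)^0 * (6) * (1) * (4) = 24  (0 row swaps -> sign +1)

det(A) = 24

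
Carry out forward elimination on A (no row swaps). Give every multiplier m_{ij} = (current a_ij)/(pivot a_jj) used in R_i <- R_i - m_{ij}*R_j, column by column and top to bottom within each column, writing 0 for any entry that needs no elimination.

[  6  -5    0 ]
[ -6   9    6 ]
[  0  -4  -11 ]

multipliers: -1, 0, -1

Forward elimination:
R2 <- R2 - (-1)*R1:  [ 0  4  6 ]
R3: entry in column 1 is already 0 -> m_{31} = 0 (no row operation needed)
R3 <- R3 - (-1)*R2:  [  0   0  -5 ]
Multipliers (in order of application): m_{21} = -1, m_{31} = 0, m_{32} = -1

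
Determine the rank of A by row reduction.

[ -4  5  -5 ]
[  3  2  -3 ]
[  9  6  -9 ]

rank(A) = 2

Row reduction:
R2 <- R2 - (-3/4)*R1:  [     0   23/4  -27/4 ]
R3 <- R3 - (-9/4)*R1:  [     0   69/4  -81/4 ]
R3 <- R3 - (3)*R2:  [ 0  0  0 ]
Row echelon form:
[ -4     5     -5 ]
[  0  23/4  -27/4 ]
[  0     0      0 ]
Nonzero rows / pivot columns: 2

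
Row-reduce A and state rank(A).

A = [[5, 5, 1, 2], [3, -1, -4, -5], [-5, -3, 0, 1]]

Row reduction:
R2 <- R2 - (3/5)*R1:  [     0     -4  -23/5  -31/5 ]
R3 <- R3 - (-1)*R1:  [ 0  2  1  3 ]
R3 <- R3 - (-1/2)*R2:  [      0       0  -13/10   -1/10 ]
Row echelon form:
[ 5   5       1      2 ]
[ 0  -4   -23/5  -31/5 ]
[ 0   0  -13/10  -1/10 ]
Nonzero rows / pivot columns: 3

rank(A) = 3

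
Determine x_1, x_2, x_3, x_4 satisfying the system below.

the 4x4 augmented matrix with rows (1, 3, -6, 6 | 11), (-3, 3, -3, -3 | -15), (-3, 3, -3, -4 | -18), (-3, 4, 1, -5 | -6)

Forward elimination on [A|b]:
R2 <- R2 - (-3)*R1:  [   0   12  -21   15   18 ]
R3 <- R3 - (-3)*R1:  [   0   12  -21   14   15 ]
R4 <- R4 - (-3)*R1:  [   0   13  -17   13   27 ]
R3 <- R3 - (1)*R2:  [  0   0   0  -1  -3 ]
R4 <- R4 - (13/12)*R2:  [     0      0   23/4  -13/4   15/2 ]
R3 <-> R4   (pivot in column 3 was zero)
[ 1   3    -6      6    11 ]
[ 0  12   -21     15    18 ]
[ 0   0  23/4  -13/4  15/2 ]
[ 0   0     0     -1    -3 ]
Row echelon form:
[ 1   3    -6      6  |    11 ]
[ 0  12   -21     15  |    18 ]
[ 0   0  23/4  -13/4  |  15/2 ]
[ 0   0     0     -1  |    -3 ]
Back-substitution:
x_4 = (-3) / -1 = 3
x_3 = (15/2 - (-13/4)*(3)) / (23/4) = 3
x_2 = (18 - (-21)*(3) - (15)*(3)) / 12 = 3
x_1 = (11 - (3)*(3) - (-6)*(3) - (6)*(3)) / 1 = 2

(2, 3, 3, 3)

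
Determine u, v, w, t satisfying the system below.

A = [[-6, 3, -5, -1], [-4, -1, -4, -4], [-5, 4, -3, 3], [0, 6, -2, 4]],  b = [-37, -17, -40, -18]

Forward elimination on [A|b]:
R2 <- R2 - (2/3)*R1:  [     0     -3   -2/3  -10/3   23/3 ]
R3 <- R3 - (5/6)*R1:  [     0    3/2    7/6   23/6  -55/6 ]
R3 <- R3 - (-1/2)*R2:  [     0      0    5/6   13/6  -16/3 ]
R4 <- R4 - (-2)*R2:  [     0      0  -10/3   -8/3   -8/3 ]
R4 <- R4 - (-4)*R3:  [   0    0    0    6  -24 ]
Row echelon form:
[ -6   3    -5     -1  |    -37 ]
[  0  -3  -2/3  -10/3  |   23/3 ]
[  0   0   5/6   13/6  |  -16/3 ]
[  0   0     0      6  |    -24 ]
Back-substitution:
t = (-24) / 6 = -4
w = (-16/3 - (13/6)*(-4)) / (5/6) = 4
v = (23/3 - (-2/3)*(4) - (-10/3)*(-4)) / -3 = 1
u = (-37 - (3)*(1) - (-5)*(4) - (-1)*(-4)) / -6 = 4

(4, 1, 4, -4)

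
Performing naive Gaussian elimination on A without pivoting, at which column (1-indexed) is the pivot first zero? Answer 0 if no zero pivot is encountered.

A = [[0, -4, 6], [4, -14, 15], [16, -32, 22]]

first zero-pivot column = 1

Naive forward elimination:
Pivot entry (1,1) is zero but row 2 has 4 in column 1 -> naive elimination stops; a row interchange (e.g. R1 <-> R2) would be required here.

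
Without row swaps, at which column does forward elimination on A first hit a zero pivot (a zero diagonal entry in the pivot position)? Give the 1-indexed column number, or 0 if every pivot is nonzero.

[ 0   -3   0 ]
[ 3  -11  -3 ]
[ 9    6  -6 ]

Naive forward elimination:
Pivot entry (1,1) is zero but row 2 has 3 in column 1 -> naive elimination stops; a row interchange (e.g. R1 <-> R2) would be required here.

first zero-pivot column = 1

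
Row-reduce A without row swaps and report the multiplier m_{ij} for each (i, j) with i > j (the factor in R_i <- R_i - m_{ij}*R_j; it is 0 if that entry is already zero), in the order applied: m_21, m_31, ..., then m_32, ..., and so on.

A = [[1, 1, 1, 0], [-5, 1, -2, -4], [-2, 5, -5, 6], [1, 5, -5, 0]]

Forward elimination:
R2 <- R2 - (-5)*R1:  [  0   6   3  -4 ]
R3 <- R3 - (-2)*R1:  [  0   7  -3   6 ]
R4 <- R4 - (1)*R1:  [  0   4  -6   0 ]
R3 <- R3 - (7/6)*R2:  [     0      0  -13/2   32/3 ]
R4 <- R4 - (2/3)*R2:  [   0    0   -8  8/3 ]
R4 <- R4 - (16/13)*R3:  [       0        0        0  -136/13 ]
Multipliers (in order of application): m_{21} = -5, m_{31} = -2, m_{41} = 1, m_{32} = 7/6, m_{42} = 2/3, m_{43} = 16/13

multipliers: -5, -2, 1, 7/6, 2/3, 16/13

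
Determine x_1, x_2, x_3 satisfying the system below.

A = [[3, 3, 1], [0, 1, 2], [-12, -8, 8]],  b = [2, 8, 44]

Forward elimination on [A|b]:
R3 <- R3 - (-4)*R1:  [  0   4  12  52 ]
R3 <- R3 - (4)*R2:  [  0   0   4  20 ]
Row echelon form:
[ 3  3  1  |   2 ]
[ 0  1  2  |   8 ]
[ 0  0  4  |  20 ]
Back-substitution:
x_3 = (20) / 4 = 5
x_2 = (8 - (2)*(5)) / 1 = -2
x_1 = (2 - (3)*(-2) - (1)*(5)) / 3 = 1

(1, -2, 5)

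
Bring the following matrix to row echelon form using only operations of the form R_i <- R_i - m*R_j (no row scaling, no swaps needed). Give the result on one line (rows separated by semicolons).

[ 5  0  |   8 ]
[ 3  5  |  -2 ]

REF = [5 0 8; 0 5 -34/5]

Forward elimination:
R2 <- R2 - (3/5)*R1:  [     0      5  -34/5 ]
Row echelon form:
[ 5  0  |      8 ]
[ 0  5  |  -34/5 ]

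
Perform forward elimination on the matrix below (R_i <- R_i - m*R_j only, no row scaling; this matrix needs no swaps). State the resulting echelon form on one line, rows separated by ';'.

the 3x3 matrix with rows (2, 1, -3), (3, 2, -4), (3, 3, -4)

REF = [2 1 -3; 0 1/2 1/2; 0 0 -1]

Forward elimination:
R2 <- R2 - (3/2)*R1:  [   0  1/2  1/2 ]
R3 <- R3 - (3/2)*R1:  [   0  3/2  1/2 ]
R3 <- R3 - (3)*R2:  [  0   0  -1 ]
Row echelon form:
[ 2    1   -3 ]
[ 0  1/2  1/2 ]
[ 0    0   -1 ]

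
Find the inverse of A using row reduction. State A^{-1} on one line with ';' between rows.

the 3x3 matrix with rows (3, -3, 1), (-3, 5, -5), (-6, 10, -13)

inverse = [5/6 29/18 -5/9; 1/2 11/6 -2/3; 0 2/3 -1/3]

Gauss-Jordan on [A | I]:
R1 <- (1/3)*R1:  [   1   -1  1/3  |  1/3    0    0 ]
R2 <- R2 - (-3)*R1:  [  0   2  -4  |   1   1   0 ]
R3 <- R3 - (-6)*R1:  [   0    4  -11  |    2    0    1 ]
R2 <- (1/2)*R2:  [   0    1   -2  |  1/2  1/2    0 ]
R1 <- R1 - (-1)*R2:  [    1     0  -5/3  |   5/6   1/2     0 ]
R3 <- R3 - (4)*R2:  [  0   0  -3  |   0  -2   1 ]
R3 <- (1/-3)*R3:  [    0     0     1  |     0   2/3  -1/3 ]
R1 <- R1 - (-5/3)*R3:  [     1      0      0  |    5/6  29/18   -5/9 ]
R2 <- R2 - (-2)*R3:  [    0     1     0  |   1/2  11/6  -2/3 ]
Right block of [I | A^{-1}] is the inverse:
[ 5/6  29/18  -5/9 ]
[ 1/2   11/6  -2/3 ]
[   0    2/3  -1/3 ]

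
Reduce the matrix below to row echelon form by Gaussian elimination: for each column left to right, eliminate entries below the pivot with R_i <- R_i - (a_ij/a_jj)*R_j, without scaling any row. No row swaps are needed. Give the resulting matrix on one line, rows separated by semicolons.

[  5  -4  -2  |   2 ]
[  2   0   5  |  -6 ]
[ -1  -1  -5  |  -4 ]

Forward elimination:
R2 <- R2 - (2/5)*R1:  [     0    8/5   29/5  -34/5 ]
R3 <- R3 - (-1/5)*R1:  [     0   -9/5  -27/5  -18/5 ]
R3 <- R3 - (-9/8)*R2:  [     0      0    9/8  -45/4 ]
Row echelon form:
[ 5   -4    -2  |      2 ]
[ 0  8/5  29/5  |  -34/5 ]
[ 0    0   9/8  |  -45/4 ]

REF = [5 -4 -2 2; 0 8/5 29/5 -34/5; 0 0 9/8 -45/4]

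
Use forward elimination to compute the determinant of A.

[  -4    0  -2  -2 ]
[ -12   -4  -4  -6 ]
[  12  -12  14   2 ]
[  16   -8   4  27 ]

Forward elimination:
R2 <- R2 - (3)*R1:  [  0  -4   2   0 ]
R3 <- R3 - (-3)*R1:  [   0  -12    8   -4 ]
R4 <- R4 - (-4)*R1:  [  0  -8  -4  19 ]
R3 <- R3 - (3)*R2:  [  0   0   2  -4 ]
R4 <- R4 - (2)*R2:  [  0   0  -8  19 ]
R4 <- R4 - (-4)*R3:  [ 0  0  0  3 ]
Upper-triangular form:
[ -4   0  -2  -2 ]
[  0  -4   2   0 ]
[  0   0   2  -4 ]
[  0   0   0   3 ]
det(A) = (-1)^0 * (-4) * (-4) * (2) * (3) = 96  (0 row swaps -> sign +1)

det(A) = 96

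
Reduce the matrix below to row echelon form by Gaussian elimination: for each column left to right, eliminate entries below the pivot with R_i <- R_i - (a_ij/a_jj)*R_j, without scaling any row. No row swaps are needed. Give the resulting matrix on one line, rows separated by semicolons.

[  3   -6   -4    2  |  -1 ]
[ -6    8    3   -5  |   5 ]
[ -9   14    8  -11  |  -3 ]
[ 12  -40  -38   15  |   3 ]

Forward elimination:
R2 <- R2 - (-2)*R1:  [  0  -4  -5  -1   3 ]
R3 <- R3 - (-3)*R1:  [  0  -4  -4  -5  -6 ]
R4 <- R4 - (4)*R1:  [   0  -16  -22    7    7 ]
R3 <- R3 - (1)*R2:  [  0   0   1  -4  -9 ]
R4 <- R4 - (4)*R2:  [  0   0  -2  11  -5 ]
R4 <- R4 - (-2)*R3:  [   0    0    0    3  -23 ]
Row echelon form:
[ 3  -6  -4   2  |   -1 ]
[ 0  -4  -5  -1  |    3 ]
[ 0   0   1  -4  |   -9 ]
[ 0   0   0   3  |  -23 ]

REF = [3 -6 -4 2 -1; 0 -4 -5 -1 3; 0 0 1 -4 -9; 0 0 0 3 -23]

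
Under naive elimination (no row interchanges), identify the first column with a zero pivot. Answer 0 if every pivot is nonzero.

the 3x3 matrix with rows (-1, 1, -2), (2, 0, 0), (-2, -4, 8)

Naive forward elimination:
R2 <- R2 - (-2)*R1:  [  0   2  -4 ]
R3 <- R3 - (2)*R1:  [  0  -6  12 ]
R3 <- R3 - (-3)*R2:  [ 0  0  0 ]
Matrix at this point:
[ -1  1  -2 ]
[  0  2  -4 ]
[  0  0   0 ]
Pivot entry (3,3) in the last row is zero and there are no rows below to swap with -> zero pivot in column 3 (A is singular).

first zero-pivot column = 3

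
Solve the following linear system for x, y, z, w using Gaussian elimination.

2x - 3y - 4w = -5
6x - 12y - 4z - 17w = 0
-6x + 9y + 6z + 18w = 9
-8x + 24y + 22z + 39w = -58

Forward elimination on [A|b]:
R2 <- R2 - (3)*R1:  [  0  -3  -4  -5  15 ]
R3 <- R3 - (-3)*R1:  [  0   0   6   6  -6 ]
R4 <- R4 - (-4)*R1:  [   0   12   22   23  -78 ]
R4 <- R4 - (-4)*R2:  [   0    0    6    3  -18 ]
R4 <- R4 - (1)*R3:  [   0    0    0   -3  -12 ]
Row echelon form:
[ 2  -3   0  -4  |   -5 ]
[ 0  -3  -4  -5  |   15 ]
[ 0   0   6   6  |   -6 ]
[ 0   0   0  -3  |  -12 ]
Back-substitution:
w = (-12) / -3 = 4
z = (-6 - (6)*(4)) / 6 = -5
y = (15 - (-4)*(-5) - (-5)*(4)) / -3 = -5
x = (-5 - (-3)*(-5) - (-4)*(4)) / 2 = -2

(-2, -5, -5, 4)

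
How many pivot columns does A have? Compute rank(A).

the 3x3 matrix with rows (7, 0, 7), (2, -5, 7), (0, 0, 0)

Row reduction:
R2 <- R2 - (2/7)*R1:  [  0  -5   5 ]
Row echelon form:
[ 7   0  7 ]
[ 0  -5  5 ]
[ 0   0  0 ]
Nonzero rows / pivot columns: 2

rank(A) = 2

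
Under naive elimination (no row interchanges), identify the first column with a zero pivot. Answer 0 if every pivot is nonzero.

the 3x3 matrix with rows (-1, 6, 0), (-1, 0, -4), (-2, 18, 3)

first zero-pivot column = 0

Naive forward elimination:
R2 <- R2 - (1)*R1:  [  0  -6  -4 ]
R3 <- R3 - (2)*R1:  [ 0  6  3 ]
R3 <- R3 - (-1)*R2:  [  0   0  -1 ]
All pivots nonzero; naive elimination completes without hitting a zero pivot.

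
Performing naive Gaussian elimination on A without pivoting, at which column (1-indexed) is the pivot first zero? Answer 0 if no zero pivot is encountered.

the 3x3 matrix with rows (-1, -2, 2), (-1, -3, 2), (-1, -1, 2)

Naive forward elimination:
R2 <- R2 - (1)*R1:  [  0  -1   0 ]
R3 <- R3 - (1)*R1:  [ 0  1  0 ]
R3 <- R3 - (-1)*R2:  [ 0  0  0 ]
Matrix at this point:
[ -1  -2  2 ]
[  0  -1  0 ]
[  0   0  0 ]
Pivot entry (3,3) in the last row is zero and there are no rows below to swap with -> zero pivot in column 3 (A is singular).

first zero-pivot column = 3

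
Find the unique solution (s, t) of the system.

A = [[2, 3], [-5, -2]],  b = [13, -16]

(2, 3)

Forward elimination on [A|b]:
R2 <- R2 - (-5/2)*R1:  [    0  11/2  33/2 ]
Row echelon form:
[ 2     3  |    13 ]
[ 0  11/2  |  33/2 ]
Back-substitution:
t = (33/2) / (11/2) = 3
s = (13 - (3)*(3)) / 2 = 2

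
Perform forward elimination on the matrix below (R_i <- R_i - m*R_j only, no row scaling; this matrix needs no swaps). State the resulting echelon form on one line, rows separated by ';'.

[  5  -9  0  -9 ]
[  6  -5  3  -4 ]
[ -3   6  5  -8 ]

REF = [5 -9 0 -9; 0 29/5 3 34/5; 0 0 136/29 -409/29]

Forward elimination:
R2 <- R2 - (6/5)*R1:  [    0  29/5     3  34/5 ]
R3 <- R3 - (-3/5)*R1:  [     0    3/5      5  -67/5 ]
R3 <- R3 - (3/29)*R2:  [       0        0   136/29  -409/29 ]
Row echelon form:
[ 5    -9       0       -9 ]
[ 0  29/5       3     34/5 ]
[ 0     0  136/29  -409/29 ]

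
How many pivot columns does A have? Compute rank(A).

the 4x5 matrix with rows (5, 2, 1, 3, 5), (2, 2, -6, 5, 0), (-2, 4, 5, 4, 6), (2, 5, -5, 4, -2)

rank(A) = 4

Row reduction:
R2 <- R2 - (2/5)*R1:  [     0    6/5  -32/5   19/5     -2 ]
R3 <- R3 - (-2/5)*R1:  [    0  24/5  27/5  26/5     8 ]
R4 <- R4 - (2/5)*R1:  [     0   21/5  -27/5   14/5     -4 ]
R3 <- R3 - (4)*R2:  [   0    0   31  -10   16 ]
R4 <- R4 - (7/2)*R2:  [     0      0     17  -21/2      3 ]
R4 <- R4 - (17/31)*R3:  [       0        0        0  -311/62  -179/31 ]
Row echelon form:
[ 5    2      1        3        5 ]
[ 0  6/5  -32/5     19/5       -2 ]
[ 0    0     31      -10       16 ]
[ 0    0      0  -311/62  -179/31 ]
Nonzero rows / pivot columns: 4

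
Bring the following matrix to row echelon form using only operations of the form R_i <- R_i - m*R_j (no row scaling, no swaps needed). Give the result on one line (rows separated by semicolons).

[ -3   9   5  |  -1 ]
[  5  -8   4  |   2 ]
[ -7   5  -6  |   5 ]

REF = [-3 9 5 -1; 0 7 37/3 1/3; 0 0 221/21 170/21]

Forward elimination:
R2 <- R2 - (-5/3)*R1:  [    0     7  37/3   1/3 ]
R3 <- R3 - (7/3)*R1:  [     0    -16  -53/3   22/3 ]
R3 <- R3 - (-16/7)*R2:  [      0       0  221/21  170/21 ]
Row echelon form:
[ -3  9       5  |      -1 ]
[  0  7    37/3  |     1/3 ]
[  0  0  221/21  |  170/21 ]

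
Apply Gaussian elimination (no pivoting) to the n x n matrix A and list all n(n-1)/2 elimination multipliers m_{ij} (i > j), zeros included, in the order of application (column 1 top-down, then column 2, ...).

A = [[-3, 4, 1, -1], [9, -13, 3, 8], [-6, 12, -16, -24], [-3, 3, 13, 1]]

Forward elimination:
R2 <- R2 - (-3)*R1:  [  0  -1   6   5 ]
R3 <- R3 - (2)*R1:  [   0    4  -18  -22 ]
R4 <- R4 - (1)*R1:  [  0  -1  12   2 ]
R3 <- R3 - (-4)*R2:  [  0   0   6  -2 ]
R4 <- R4 - (1)*R2:  [  0   0   6  -3 ]
R4 <- R4 - (1)*R3:  [  0   0   0  -1 ]
Multipliers (in order of application): m_{21} = -3, m_{31} = 2, m_{41} = 1, m_{32} = -4, m_{42} = 1, m_{43} = 1

multipliers: -3, 2, 1, -4, 1, 1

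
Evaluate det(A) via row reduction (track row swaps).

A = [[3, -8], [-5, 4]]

Forward elimination:
R2 <- R2 - (-5/3)*R1:  [     0  -28/3 ]
Upper-triangular form:
[ 3     -8 ]
[ 0  -28/3 ]
det(A) = (-1)^0 * (3) * (-28/3) = -28  (0 row swaps -> sign +1)

det(A) = -28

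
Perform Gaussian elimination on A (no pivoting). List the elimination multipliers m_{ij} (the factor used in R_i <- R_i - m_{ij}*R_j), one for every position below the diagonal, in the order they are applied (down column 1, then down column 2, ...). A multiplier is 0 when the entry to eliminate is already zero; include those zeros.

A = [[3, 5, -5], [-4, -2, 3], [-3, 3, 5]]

multipliers: -4/3, -1, 12/7

Forward elimination:
R2 <- R2 - (-4/3)*R1:  [     0   14/3  -11/3 ]
R3 <- R3 - (-1)*R1:  [ 0  8  0 ]
R3 <- R3 - (12/7)*R2:  [    0     0  44/7 ]
Multipliers (in order of application): m_{21} = -4/3, m_{31} = -1, m_{32} = 12/7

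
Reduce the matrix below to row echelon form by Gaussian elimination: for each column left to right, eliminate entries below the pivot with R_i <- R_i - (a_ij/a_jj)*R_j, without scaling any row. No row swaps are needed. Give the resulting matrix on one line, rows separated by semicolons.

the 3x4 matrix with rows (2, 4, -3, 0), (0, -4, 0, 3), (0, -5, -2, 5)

Forward elimination:
R3 <- R3 - (5/4)*R2:  [   0    0   -2  5/4 ]
Row echelon form:
[ 2   4  -3    0 ]
[ 0  -4   0    3 ]
[ 0   0  -2  5/4 ]

REF = [2 4 -3 0; 0 -4 0 3; 0 0 -2 5/4]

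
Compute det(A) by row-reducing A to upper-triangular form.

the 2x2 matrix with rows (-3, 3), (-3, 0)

det(A) = 9

Forward elimination:
R2 <- R2 - (1)*R1:  [  0  -3 ]
Upper-triangular form:
[ -3   3 ]
[  0  -3 ]
det(A) = (-1)^0 * (-3) * (-3) = 9  (0 row swaps -> sign +1)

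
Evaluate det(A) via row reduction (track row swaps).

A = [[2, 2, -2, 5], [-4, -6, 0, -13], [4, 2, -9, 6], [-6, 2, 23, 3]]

Forward elimination:
R2 <- R2 - (-2)*R1:  [  0  -2  -4  -3 ]
R3 <- R3 - (2)*R1:  [  0  -2  -5  -4 ]
R4 <- R4 - (-3)*R1:  [  0   8  17  18 ]
R3 <- R3 - (1)*R2:  [  0   0  -1  -1 ]
R4 <- R4 - (-4)*R2:  [ 0  0  1  6 ]
R4 <- R4 - (-1)*R3:  [ 0  0  0  5 ]
Upper-triangular form:
[ 2   2  -2   5 ]
[ 0  -2  -4  -3 ]
[ 0   0  -1  -1 ]
[ 0   0   0   5 ]
det(A) = (-1)^0 * (2) * (-2) * (-1) * (5) = 20  (0 row swaps -> sign +1)

det(A) = 20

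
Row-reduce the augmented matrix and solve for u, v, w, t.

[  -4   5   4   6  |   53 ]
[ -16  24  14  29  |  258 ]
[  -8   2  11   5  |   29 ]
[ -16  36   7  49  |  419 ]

(-4, 5, -3, 4)

Forward elimination on [A|b]:
R2 <- R2 - (4)*R1:  [  0   4  -2   5  46 ]
R3 <- R3 - (2)*R1:  [   0   -8    3   -7  -77 ]
R4 <- R4 - (4)*R1:  [   0   16   -9   25  207 ]
R3 <- R3 - (-2)*R2:  [  0   0  -1   3  15 ]
R4 <- R4 - (4)*R2:  [  0   0  -1   5  23 ]
R4 <- R4 - (1)*R3:  [ 0  0  0  2  8 ]
Row echelon form:
[ -4  5   4  6  |  53 ]
[  0  4  -2  5  |  46 ]
[  0  0  -1  3  |  15 ]
[  0  0   0  2  |   8 ]
Back-substitution:
t = (8) / 2 = 4
w = (15 - (3)*(4)) / -1 = -3
v = (46 - (-2)*(-3) - (5)*(4)) / 4 = 5
u = (53 - (5)*(5) - (4)*(-3) - (6)*(4)) / -4 = -4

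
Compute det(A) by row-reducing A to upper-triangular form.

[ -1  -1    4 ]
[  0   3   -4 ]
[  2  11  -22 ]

Forward elimination:
R3 <- R3 - (-2)*R1:  [   0    9  -14 ]
R3 <- R3 - (3)*R2:  [  0   0  -2 ]
Upper-triangular form:
[ -1  -1   4 ]
[  0   3  -4 ]
[  0   0  -2 ]
det(A) = (-1)^0 * (-1) * (3) * (-2) = 6  (0 row swaps -> sign +1)

det(A) = 6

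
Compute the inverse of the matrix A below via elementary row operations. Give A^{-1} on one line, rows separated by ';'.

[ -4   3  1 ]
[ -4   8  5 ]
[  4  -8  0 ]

Gauss-Jordan on [A | I]:
R1 <- (1/-4)*R1:  [    1  -3/4  -1/4  |  -1/4     0     0 ]
R2 <- R2 - (-4)*R1:  [  0   5   4  |  -1   1   0 ]
R3 <- R3 - (4)*R1:  [  0  -5   1  |   1   0   1 ]
R2 <- (1/5)*R2:  [    0     1   4/5  |  -1/5   1/5     0 ]
R1 <- R1 - (-3/4)*R2:  [    1     0  7/20  |  -2/5  3/20     0 ]
R3 <- R3 - (-5)*R2:  [ 0  0  5  |  0  1  1 ]
R3 <- (1/5)*R3:  [   0    0    1  |    0  1/5  1/5 ]
R1 <- R1 - (7/20)*R3:  [      1       0       0  |    -2/5    2/25  -7/100 ]
R2 <- R2 - (4/5)*R3:  [     0      1      0  |   -1/5   1/25  -4/25 ]
Right block of [I | A^{-1}] is the inverse:
[ -2/5  2/25  -7/100 ]
[ -1/5  1/25   -4/25 ]
[    0   1/5     1/5 ]

inverse = [-2/5 2/25 -7/100; -1/5 1/25 -4/25; 0 1/5 1/5]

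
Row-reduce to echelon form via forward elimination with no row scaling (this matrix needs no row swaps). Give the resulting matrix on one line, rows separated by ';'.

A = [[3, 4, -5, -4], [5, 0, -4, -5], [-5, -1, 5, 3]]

Forward elimination:
R2 <- R2 - (5/3)*R1:  [     0  -20/3   13/3    5/3 ]
R3 <- R3 - (-5/3)*R1:  [     0   17/3  -10/3  -11/3 ]
R3 <- R3 - (-17/20)*R2:  [    0     0  7/20  -9/4 ]
Row echelon form:
[ 3      4    -5    -4 ]
[ 0  -20/3  13/3   5/3 ]
[ 0      0  7/20  -9/4 ]

REF = [3 4 -5 -4; 0 -20/3 13/3 5/3; 0 0 7/20 -9/4]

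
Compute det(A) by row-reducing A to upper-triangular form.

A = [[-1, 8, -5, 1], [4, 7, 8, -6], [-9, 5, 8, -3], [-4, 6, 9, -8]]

det(A) = 4198

Forward elimination:
R2 <- R2 - (-4)*R1:  [   0   39  -12   -2 ]
R3 <- R3 - (9)*R1:  [   0  -67   53  -12 ]
R4 <- R4 - (4)*R1:  [   0  -26   29  -12 ]
R3 <- R3 - (-67/39)*R2:  [       0        0   421/13  -602/39 ]
R4 <- R4 - (-2/3)*R2:  [     0      0     21  -40/3 ]
R4 <- R4 - (273/421)*R3:  [          0           0           0  -4198/1263 ]
Upper-triangular form:
[ -1   8      -5           1 ]
[  0  39     -12          -2 ]
[  0   0  421/13     -602/39 ]
[  0   0       0  -4198/1263 ]
det(A) = (-1)^0 * (-1) * (39) * (421/13) * (-4198/1263) = 4198  (0 row swaps -> sign +1)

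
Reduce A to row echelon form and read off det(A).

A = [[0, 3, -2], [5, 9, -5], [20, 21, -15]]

det(A) = 75

Forward elimination:
R1 <-> R2   (pivot in column 1 was zero)
[  5   9   -5 ]
[  0   3   -2 ]
[ 20  21  -15 ]
R3 <- R3 - (4)*R1:  [   0  -15    5 ]
R3 <- R3 - (-5)*R2:  [  0   0  -5 ]
Upper-triangular form:
[ 5  9  -5 ]
[ 0  3  -2 ]
[ 0  0  -5 ]
det(A) = (-1)^1 * (5) * (3) * (-5) = 75  (1 row swap -> sign -1)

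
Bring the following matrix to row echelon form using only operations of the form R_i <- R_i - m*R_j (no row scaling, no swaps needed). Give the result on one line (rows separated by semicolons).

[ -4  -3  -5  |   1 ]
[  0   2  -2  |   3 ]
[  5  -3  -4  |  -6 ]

Forward elimination:
R3 <- R3 - (-5/4)*R1:  [     0  -27/4  -41/4  -19/4 ]
R3 <- R3 - (-27/8)*R2:  [    0     0   -17  43/8 ]
Row echelon form:
[ -4  -3   -5  |     1 ]
[  0   2   -2  |     3 ]
[  0   0  -17  |  43/8 ]

REF = [-4 -3 -5 1; 0 2 -2 3; 0 0 -17 43/8]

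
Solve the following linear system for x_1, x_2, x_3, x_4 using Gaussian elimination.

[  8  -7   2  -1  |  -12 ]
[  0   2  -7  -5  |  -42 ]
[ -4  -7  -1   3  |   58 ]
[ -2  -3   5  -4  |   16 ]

Forward elimination on [A|b]:
R3 <- R3 - (-1/2)*R1:  [     0  -21/2      0    5/2     52 ]
R4 <- R4 - (-1/4)*R1:  [     0  -19/4   11/2  -17/4     13 ]
R3 <- R3 - (-21/4)*R2:  [      0       0  -147/4   -95/4  -337/2 ]
R4 <- R4 - (-19/8)*R2:  [      0       0   -89/8  -129/8  -347/4 ]
R4 <- R4 - (89/294)*R3:  [         0          0          0  -2627/294  -5254/147 ]
Row echelon form:
[ 8  -7       2         -1  |        -12 ]
[ 0   2      -7         -5  |        -42 ]
[ 0   0  -147/4      -95/4  |     -337/2 ]
[ 0   0       0  -2627/294  |  -5254/147 ]
Back-substitution:
x_4 = (-5254/147) / (-2627/294) = 4
x_3 = (-337/2 - (-95/4)*(4)) / (-147/4) = 2
x_2 = (-42 - (-7)*(2) - (-5)*(4)) / 2 = -4
x_1 = (-12 - (-7)*(-4) - (2)*(2) - (-1)*(4)) / 8 = -5

(-5, -4, 2, 4)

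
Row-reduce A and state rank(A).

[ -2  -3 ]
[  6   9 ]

Row reduction:
R2 <- R2 - (-3)*R1:  [ 0  0 ]
Row echelon form:
[ -2  -3 ]
[  0   0 ]
Nonzero rows / pivot columns: 1

rank(A) = 1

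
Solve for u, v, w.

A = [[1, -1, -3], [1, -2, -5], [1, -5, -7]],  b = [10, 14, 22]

Forward elimination on [A|b]:
R2 <- R2 - (1)*R1:  [  0  -1  -2   4 ]
R3 <- R3 - (1)*R1:  [  0  -4  -4  12 ]
R3 <- R3 - (4)*R2:  [  0   0   4  -4 ]
Row echelon form:
[ 1  -1  -3  |  10 ]
[ 0  -1  -2  |   4 ]
[ 0   0   4  |  -4 ]
Back-substitution:
w = (-4) / 4 = -1
v = (4 - (-2)*(-1)) / -1 = -2
u = (10 - (-1)*(-2) - (-3)*(-1)) / 1 = 5

(5, -2, -1)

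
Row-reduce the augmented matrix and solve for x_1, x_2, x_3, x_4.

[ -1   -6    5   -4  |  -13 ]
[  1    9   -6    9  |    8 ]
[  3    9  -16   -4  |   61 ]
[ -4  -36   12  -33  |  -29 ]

(2, 3, -1, -3)

Forward elimination on [A|b]:
R2 <- R2 - (-1)*R1:  [  0   3  -1   5  -5 ]
R3 <- R3 - (-3)*R1:  [   0   -9   -1  -16   22 ]
R4 <- R4 - (4)*R1:  [   0  -12   -8  -17   23 ]
R3 <- R3 - (-3)*R2:  [  0   0  -4  -1   7 ]
R4 <- R4 - (-4)*R2:  [   0    0  -12    3    3 ]
R4 <- R4 - (3)*R3:  [   0    0    0    6  -18 ]
Row echelon form:
[ -1  -6   5  -4  |  -13 ]
[  0   3  -1   5  |   -5 ]
[  0   0  -4  -1  |    7 ]
[  0   0   0   6  |  -18 ]
Back-substitution:
x_4 = (-18) / 6 = -3
x_3 = (7 - (-1)*(-3)) / -4 = -1
x_2 = (-5 - (-1)*(-1) - (5)*(-3)) / 3 = 3
x_1 = (-13 - (-6)*(3) - (5)*(-1) - (-4)*(-3)) / -1 = 2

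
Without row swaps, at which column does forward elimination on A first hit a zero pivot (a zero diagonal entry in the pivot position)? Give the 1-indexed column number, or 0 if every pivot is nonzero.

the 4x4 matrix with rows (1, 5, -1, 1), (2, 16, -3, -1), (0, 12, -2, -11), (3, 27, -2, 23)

Naive forward elimination:
R2 <- R2 - (2)*R1:  [  0   6  -1  -3 ]
R4 <- R4 - (3)*R1:  [  0  12   1  20 ]
R3 <- R3 - (2)*R2:  [  0   0   0  -5 ]
R4 <- R4 - (2)*R2:  [  0   0   3  26 ]
Matrix at this point:
[ 1  5  -1   1 ]
[ 0  6  -1  -3 ]
[ 0  0   0  -5 ]
[ 0  0   3  26 ]
Pivot entry (3,3) is zero but row 4 has 3 in column 3 -> naive elimination stops; a row interchange (e.g. R3 <-> R4) would be required here.

first zero-pivot column = 3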